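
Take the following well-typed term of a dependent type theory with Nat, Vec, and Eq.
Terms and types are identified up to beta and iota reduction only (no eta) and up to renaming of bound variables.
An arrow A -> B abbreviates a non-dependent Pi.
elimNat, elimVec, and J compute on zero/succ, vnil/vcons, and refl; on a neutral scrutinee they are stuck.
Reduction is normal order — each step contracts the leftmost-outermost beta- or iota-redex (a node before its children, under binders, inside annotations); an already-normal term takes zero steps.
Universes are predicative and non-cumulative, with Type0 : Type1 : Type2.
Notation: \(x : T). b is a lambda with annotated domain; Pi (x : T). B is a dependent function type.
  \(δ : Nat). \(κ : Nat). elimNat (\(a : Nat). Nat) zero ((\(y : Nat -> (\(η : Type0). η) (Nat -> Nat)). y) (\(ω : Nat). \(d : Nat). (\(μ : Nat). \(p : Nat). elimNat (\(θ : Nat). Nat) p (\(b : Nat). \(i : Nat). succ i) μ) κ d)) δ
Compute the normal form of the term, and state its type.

normal form:
  \(δ : Nat). \(κ : Nat). elimNat (\(a : Nat). Nat) zero (\(y : Nat). \(η : Nat). elimNat (\(ω : Nat). Nat) η (\(d : Nat). \(μ : Nat). succ μ) κ) δ
the term's type:
  Nat -> Nat -> Nat
observation: the leftmost-outermost redex is a beta-redex, and normalization takes 3 steps.


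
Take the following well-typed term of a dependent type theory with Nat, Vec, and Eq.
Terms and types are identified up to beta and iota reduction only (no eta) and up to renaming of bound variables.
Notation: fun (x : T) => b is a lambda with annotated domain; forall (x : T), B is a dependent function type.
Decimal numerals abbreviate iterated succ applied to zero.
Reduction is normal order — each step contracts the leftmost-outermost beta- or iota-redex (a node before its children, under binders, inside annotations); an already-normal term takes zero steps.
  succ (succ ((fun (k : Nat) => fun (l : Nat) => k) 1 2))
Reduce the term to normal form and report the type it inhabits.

reduced normal form:
  3
the term's type:
  Nat
observation: 2 normal-order steps normalize the term, beginning with a beta-redex.


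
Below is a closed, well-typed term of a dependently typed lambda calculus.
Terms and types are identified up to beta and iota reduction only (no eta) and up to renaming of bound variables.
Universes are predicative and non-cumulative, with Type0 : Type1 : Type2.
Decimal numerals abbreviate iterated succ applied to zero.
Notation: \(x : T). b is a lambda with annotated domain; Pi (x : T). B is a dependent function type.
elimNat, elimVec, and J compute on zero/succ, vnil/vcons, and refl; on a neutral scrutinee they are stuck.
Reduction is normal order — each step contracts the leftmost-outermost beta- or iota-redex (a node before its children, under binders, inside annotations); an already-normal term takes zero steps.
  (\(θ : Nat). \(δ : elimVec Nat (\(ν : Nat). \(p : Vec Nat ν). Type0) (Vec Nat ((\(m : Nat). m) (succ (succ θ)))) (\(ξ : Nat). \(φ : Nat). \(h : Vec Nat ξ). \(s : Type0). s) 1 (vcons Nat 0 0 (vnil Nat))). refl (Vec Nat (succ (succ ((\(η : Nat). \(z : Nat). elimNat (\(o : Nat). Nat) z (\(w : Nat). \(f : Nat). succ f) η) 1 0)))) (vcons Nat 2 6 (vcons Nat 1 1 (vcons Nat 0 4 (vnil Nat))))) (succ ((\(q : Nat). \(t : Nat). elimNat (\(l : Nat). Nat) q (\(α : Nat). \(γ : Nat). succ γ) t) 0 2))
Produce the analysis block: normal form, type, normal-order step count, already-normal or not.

normal form:
  \(θ : Vec Nat 5). refl (Vec Nat 3) (vcons Nat 2 6 (vcons Nat 1 1 (vcons Nat 0 4 (vnil Nat))))
type:
  Pi (θ : Vec Nat 5). Eq (Vec Nat 3) (vcons Nat 2 6 (vcons Nat 1 1 (vcons Nat 0 4 (vnil Nat)))) (vcons Nat 2 6 (vcons Nat 1 1 (vcons Nat 0 4 (vnil Nat))))
reduction steps (normal order): 23
term was already normal: no
first contracted redex: a beta-redex


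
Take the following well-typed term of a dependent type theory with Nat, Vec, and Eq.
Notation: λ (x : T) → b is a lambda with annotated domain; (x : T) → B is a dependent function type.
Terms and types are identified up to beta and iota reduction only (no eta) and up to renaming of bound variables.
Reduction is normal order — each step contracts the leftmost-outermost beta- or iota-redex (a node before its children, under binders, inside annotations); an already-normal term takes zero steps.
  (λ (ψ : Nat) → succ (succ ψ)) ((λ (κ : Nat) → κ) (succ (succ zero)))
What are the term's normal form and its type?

normal form:
  succ (succ (succ (succ zero)))
inferred type:
  Nat


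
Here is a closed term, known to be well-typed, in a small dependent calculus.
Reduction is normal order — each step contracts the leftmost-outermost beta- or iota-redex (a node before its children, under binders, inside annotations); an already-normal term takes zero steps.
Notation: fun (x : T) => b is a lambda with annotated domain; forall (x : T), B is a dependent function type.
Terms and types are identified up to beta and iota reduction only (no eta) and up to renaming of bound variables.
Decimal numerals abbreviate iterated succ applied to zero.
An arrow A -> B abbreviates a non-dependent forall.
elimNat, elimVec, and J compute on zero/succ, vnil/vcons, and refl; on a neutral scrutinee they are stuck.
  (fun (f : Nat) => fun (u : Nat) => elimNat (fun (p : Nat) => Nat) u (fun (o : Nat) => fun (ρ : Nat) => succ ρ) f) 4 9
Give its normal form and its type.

reduced normal form:
  13
inferred type:
  Nat
observation: the leftmost-outermost redex is a beta-redex, and normalization takes 15 steps.


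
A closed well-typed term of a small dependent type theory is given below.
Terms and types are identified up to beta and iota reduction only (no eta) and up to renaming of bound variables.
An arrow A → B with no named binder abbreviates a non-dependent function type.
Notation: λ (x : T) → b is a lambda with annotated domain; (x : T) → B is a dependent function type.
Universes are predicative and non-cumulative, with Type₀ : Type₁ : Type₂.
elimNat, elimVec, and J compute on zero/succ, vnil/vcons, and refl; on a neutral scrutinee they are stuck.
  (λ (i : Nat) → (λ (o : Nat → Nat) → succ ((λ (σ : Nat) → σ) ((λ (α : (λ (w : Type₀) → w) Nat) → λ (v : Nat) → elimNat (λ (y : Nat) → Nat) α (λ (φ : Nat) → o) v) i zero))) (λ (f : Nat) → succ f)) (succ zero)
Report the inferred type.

inferred type:
  Nat


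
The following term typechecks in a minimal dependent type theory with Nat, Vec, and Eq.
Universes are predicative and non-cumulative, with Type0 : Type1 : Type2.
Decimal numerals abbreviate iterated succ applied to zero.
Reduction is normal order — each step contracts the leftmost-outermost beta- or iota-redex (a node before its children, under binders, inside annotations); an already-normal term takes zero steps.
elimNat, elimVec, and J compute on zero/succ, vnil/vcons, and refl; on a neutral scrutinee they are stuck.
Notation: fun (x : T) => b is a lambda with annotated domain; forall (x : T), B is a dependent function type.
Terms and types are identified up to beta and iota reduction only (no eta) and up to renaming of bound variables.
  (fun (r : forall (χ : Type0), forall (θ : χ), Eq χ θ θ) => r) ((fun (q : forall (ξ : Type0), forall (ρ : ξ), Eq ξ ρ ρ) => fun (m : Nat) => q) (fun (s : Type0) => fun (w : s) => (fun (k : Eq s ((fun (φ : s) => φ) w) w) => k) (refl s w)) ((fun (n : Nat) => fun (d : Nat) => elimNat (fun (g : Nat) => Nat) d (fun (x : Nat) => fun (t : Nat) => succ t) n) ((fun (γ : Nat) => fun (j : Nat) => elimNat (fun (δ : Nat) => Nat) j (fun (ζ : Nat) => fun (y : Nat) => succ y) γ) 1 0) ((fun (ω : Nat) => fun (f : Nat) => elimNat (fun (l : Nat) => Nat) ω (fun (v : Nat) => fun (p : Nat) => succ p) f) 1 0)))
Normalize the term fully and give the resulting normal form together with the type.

resulting normal form:
  fun (r : Type0) => fun (χ : r) => refl r χ
the term's type:
  forall (r : Type0), forall (χ : r), Eq r χ χ
observation: 4 normal-order steps normalize the term, beginning with a beta-redex.


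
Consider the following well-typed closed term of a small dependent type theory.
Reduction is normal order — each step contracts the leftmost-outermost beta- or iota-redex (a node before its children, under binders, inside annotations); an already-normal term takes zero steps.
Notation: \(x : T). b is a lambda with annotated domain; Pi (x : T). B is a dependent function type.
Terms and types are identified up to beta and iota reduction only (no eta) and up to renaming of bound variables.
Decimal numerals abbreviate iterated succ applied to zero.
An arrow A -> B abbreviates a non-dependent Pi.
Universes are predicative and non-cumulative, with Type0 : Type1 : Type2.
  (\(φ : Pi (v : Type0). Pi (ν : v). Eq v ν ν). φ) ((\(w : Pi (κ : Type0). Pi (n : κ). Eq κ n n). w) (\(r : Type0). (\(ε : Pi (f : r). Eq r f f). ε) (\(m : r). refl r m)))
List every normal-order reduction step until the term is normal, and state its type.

reduction (normal order):
  (\(φ : Pi (v : Type0). Pi (ν : v). Eq v ν ν). φ) ((\(w : Pi (κ : Type0). Pi (n : κ). Eq κ n n). w) (\(r : Type0). (\(ε : Pi (f : r). Eq r f f). ε) (\(m : r). refl r m)))
  ~> (\(φ : Pi (v : Type0). Pi (ν : v). Eq v ν ν). φ) (\(w : Type0). (\(κ : Pi (n : w). Eq w n n). κ) (\(r : w). refl w r))
  ~> \(φ : Type0). (\(v : Pi (ν : φ). Eq φ ν ν). v) (\(w : φ). refl φ w)
  ~> \(φ : Type0). \(v : φ). refl φ v
type:
  Pi (φ : Type0). Pi (v : φ). Eq φ v v


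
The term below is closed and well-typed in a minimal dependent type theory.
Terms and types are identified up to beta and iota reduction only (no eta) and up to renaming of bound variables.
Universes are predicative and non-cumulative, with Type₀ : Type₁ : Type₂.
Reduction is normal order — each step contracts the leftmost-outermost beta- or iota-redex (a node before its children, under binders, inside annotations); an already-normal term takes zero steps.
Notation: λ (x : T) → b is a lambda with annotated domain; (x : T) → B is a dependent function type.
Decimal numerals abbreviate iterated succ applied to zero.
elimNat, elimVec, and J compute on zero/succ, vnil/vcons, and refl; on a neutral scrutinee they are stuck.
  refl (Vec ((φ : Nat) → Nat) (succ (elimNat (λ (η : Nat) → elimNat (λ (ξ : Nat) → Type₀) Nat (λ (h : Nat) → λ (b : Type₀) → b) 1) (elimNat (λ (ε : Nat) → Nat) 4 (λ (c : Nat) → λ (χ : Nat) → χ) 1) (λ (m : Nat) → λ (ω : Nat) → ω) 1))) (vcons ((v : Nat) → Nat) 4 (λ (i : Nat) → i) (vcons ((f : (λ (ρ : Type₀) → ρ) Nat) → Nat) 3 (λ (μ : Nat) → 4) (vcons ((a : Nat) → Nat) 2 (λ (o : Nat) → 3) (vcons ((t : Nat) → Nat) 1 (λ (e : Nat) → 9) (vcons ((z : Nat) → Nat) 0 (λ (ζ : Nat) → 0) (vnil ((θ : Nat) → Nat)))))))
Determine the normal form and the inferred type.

resulting normal form:
  refl (Vec ((φ : Nat) → Nat) 5) (vcons ((η : Nat) → Nat) 4 (λ (ξ : Nat) → ξ) (vcons ((h : Nat) → Nat) 3 (λ (b : Nat) → 4) (vcons ((ε : Nat) → Nat) 2 (λ (c : Nat) → 3) (vcons ((χ : Nat) → Nat) 1 (λ (m : Nat) → 9) (vcons ((ω : Nat) → Nat) 0 (λ (v : Nat) → 0) (vnil ((i : Nat) → Nat)))))))
type:
  Eq (Vec ((φ : Nat) → Nat) 5) (vcons ((η : Nat) → Nat) 4 (λ (ξ : Nat) → ξ) (vcons ((h : Nat) → Nat) 3 (λ (b : Nat) → 4) (vcons ((ε : Nat) → Nat) 2 (λ (c : Nat) → 3) (vcons ((χ : Nat) → Nat) 1 (λ (m : Nat) → 9) (vcons ((ω : Nat) → Nat) 0 (λ (v : Nat) → 0) (vnil ((i : Nat) → Nat))))))) (vcons ((f : Nat) → Nat) 4 (λ (ρ : Nat) → ρ) (vcons ((μ : Nat) → Nat) 3 (λ (a : Nat) → 4) (vcons ((o : Nat) → Nat) 2 (λ (t : Nat) → 3) (vcons ((e : Nat) → Nat) 1 (λ (z : Nat) → 9) (vcons ((ζ : Nat) → Nat) 0 (λ (θ : Nat) → 0) (vnil ((k : Nat) → Nat)))))))


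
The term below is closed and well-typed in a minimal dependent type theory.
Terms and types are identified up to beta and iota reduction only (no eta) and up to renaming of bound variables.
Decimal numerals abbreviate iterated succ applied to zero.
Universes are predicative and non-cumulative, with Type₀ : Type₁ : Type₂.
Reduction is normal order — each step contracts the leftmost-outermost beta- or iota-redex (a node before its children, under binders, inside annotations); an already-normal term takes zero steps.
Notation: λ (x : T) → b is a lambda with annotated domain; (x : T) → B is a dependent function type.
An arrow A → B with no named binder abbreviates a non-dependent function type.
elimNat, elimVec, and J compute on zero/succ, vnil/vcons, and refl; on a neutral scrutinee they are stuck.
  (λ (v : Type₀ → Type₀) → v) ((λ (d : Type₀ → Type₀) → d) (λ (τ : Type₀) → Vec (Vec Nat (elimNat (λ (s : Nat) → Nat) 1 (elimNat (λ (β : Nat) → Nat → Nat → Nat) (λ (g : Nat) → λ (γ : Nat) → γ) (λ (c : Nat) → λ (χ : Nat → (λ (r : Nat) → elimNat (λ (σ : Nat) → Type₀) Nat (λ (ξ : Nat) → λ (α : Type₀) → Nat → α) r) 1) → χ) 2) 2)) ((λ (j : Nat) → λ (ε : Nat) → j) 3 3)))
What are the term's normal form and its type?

reduced normal form:
  λ (v : Type₀) → Vec (Vec Nat 1) 3
the term's type:
  Type₀ → Type₀


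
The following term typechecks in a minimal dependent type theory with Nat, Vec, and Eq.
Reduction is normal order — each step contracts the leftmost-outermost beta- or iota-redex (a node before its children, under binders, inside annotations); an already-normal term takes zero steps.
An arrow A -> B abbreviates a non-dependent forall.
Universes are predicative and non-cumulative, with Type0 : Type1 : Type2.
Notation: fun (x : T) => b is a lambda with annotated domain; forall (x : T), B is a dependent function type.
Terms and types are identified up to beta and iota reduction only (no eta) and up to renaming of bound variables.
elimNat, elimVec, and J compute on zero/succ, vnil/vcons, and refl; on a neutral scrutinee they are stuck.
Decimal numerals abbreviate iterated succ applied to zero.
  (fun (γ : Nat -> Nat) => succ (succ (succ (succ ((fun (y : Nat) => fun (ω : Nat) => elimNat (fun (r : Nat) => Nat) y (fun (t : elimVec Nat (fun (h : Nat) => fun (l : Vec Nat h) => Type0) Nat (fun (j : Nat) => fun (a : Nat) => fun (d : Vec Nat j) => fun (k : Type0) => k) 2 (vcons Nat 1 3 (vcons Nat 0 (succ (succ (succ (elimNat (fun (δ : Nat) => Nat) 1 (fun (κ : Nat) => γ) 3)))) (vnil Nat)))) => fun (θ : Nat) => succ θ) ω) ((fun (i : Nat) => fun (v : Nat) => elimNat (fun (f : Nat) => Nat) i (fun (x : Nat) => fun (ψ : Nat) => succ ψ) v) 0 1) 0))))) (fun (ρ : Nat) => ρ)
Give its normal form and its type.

reduced normal form:
  5
inferred type:
  Nat
observation: 10 normal-order steps normalize the term, beginning with a beta-redex.


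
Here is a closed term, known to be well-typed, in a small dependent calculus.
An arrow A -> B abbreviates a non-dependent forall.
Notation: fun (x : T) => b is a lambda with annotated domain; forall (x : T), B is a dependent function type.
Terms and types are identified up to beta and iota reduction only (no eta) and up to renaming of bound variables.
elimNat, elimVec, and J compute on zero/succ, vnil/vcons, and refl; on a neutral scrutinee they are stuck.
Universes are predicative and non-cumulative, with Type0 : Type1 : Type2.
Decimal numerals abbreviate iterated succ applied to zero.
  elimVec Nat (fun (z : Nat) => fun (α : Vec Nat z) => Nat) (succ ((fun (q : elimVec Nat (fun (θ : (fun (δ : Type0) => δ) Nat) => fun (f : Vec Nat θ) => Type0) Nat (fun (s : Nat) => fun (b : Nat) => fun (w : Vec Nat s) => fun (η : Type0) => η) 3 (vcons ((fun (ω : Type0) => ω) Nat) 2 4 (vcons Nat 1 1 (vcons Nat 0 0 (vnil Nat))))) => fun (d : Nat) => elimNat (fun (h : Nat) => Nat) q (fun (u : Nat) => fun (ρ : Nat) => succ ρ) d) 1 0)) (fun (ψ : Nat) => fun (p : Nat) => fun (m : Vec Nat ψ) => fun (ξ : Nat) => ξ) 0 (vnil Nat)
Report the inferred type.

type:
  Nat


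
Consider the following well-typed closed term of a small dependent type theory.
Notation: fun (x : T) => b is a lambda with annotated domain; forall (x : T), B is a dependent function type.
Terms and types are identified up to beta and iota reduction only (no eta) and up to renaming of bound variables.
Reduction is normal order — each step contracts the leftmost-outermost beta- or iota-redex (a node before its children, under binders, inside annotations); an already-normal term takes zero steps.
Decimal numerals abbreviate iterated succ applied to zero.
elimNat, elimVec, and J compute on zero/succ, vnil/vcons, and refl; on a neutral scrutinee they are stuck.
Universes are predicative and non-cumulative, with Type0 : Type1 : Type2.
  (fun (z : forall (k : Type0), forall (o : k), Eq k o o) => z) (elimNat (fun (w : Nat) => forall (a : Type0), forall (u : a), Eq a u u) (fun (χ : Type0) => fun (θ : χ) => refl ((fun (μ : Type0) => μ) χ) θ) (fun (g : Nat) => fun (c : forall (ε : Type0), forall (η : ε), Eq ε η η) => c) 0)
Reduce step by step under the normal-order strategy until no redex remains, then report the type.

reduction (normal order):
  (fun (z : forall (k : Type0), forall (o : k), Eq k o o) => z) (elimNat (fun (w : Nat) => forall (a : Type0), forall (u : a), Eq a u u) (fun (χ : Type0) => fun (θ : χ) => refl ((fun (μ : Type0) => μ) χ) θ) (fun (g : Nat) => fun (c : forall (ε : Type0), forall (η : ε), Eq ε η η) => c) 0)
  ~> elimNat (fun (z : Nat) => forall (k : Type0), forall (o : k), Eq k o o) (fun (w : Type0) => fun (a : w) => refl ((fun (u : Type0) => u) w) a) (fun (χ : Nat) => fun (θ : forall (μ : Type0), forall (g : μ), Eq μ g g) => θ) 0
  ~> fun (z : Type0) => fun (k : z) => refl ((fun (o : Type0) => o) z) k
  ~> fun (z : Type0) => fun (k : z) => refl z k
type:
  forall (z : Type0), forall (k : z), Eq z k k


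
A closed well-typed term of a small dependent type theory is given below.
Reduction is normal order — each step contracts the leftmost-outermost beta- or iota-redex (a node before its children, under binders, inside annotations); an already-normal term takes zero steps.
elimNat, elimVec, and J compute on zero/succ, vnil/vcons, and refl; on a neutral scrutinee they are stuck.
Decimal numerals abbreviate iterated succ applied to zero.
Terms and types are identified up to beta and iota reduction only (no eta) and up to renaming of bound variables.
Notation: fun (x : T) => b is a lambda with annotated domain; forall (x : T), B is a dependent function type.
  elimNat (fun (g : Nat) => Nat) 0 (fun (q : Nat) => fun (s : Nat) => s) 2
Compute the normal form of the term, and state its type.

reduced normal form:
  0
type:
  Nat


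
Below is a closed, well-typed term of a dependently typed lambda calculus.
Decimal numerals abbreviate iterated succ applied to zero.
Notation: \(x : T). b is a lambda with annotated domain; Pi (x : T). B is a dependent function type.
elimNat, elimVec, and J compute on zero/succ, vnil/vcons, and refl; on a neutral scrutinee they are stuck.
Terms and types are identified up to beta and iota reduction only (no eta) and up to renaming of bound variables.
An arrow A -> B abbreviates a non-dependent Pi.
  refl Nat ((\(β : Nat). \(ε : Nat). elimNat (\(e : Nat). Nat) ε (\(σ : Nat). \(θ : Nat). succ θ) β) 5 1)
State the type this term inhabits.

type:
  Eq Nat 6 6


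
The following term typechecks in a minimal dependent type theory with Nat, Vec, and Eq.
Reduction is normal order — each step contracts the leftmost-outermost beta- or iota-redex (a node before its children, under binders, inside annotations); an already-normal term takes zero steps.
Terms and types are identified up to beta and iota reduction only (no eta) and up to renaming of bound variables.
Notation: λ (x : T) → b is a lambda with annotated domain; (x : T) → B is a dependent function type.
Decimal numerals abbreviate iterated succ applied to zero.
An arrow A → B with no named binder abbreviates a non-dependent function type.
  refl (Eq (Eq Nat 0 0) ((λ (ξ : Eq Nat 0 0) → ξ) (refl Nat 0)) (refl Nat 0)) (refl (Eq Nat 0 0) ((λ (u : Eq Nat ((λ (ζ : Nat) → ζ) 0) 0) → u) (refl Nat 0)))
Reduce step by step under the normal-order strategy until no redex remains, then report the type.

normal-order reduction:
  refl (Eq (Eq Nat 0 0) ((λ (ξ : Eq Nat 0 0) → ξ) (refl Nat 0)) (refl Nat 0)) (refl (Eq Nat 0 0) ((λ (u : Eq Nat ((λ (ζ : Nat) → ζ) 0) 0) → u) (refl Nat 0)))
  ~> refl (Eq (Eq Nat 0 0) (refl Nat 0) (refl Nat 0)) (refl (Eq Nat 0 0) ((λ (ξ : Eq Nat ((λ (u : Nat) → u) 0) 0) → ξ) (refl Nat 0)))
  ~> refl (Eq (Eq Nat 0 0) (refl Nat 0) (refl Nat 0)) (refl (Eq Nat 0 0) (refl Nat 0))
type:
  Eq (Eq (Eq Nat 0 0) (refl Nat 0) (refl Nat 0)) (refl (Eq Nat 0 0) (refl Nat 0)) (refl (Eq Nat 0 0) (refl Nat 0))


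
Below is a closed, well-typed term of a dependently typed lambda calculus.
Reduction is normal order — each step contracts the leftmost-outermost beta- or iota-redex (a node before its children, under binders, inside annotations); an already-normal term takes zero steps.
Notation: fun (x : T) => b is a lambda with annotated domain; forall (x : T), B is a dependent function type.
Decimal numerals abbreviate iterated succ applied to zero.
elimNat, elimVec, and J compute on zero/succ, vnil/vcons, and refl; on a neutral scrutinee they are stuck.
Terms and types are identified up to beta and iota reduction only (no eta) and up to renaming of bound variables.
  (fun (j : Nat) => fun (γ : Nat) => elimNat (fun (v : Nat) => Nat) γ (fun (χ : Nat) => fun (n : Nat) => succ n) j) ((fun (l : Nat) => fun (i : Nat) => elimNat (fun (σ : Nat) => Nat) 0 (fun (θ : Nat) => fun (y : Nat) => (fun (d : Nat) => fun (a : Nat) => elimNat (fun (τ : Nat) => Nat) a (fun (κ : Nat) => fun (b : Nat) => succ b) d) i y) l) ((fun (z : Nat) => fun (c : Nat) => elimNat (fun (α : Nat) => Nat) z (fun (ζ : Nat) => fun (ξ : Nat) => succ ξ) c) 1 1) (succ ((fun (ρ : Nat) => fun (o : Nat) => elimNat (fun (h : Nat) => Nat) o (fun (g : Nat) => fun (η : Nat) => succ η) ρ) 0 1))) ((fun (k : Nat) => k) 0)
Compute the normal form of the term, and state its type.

reduced normal form:
  4
type:
  Nat


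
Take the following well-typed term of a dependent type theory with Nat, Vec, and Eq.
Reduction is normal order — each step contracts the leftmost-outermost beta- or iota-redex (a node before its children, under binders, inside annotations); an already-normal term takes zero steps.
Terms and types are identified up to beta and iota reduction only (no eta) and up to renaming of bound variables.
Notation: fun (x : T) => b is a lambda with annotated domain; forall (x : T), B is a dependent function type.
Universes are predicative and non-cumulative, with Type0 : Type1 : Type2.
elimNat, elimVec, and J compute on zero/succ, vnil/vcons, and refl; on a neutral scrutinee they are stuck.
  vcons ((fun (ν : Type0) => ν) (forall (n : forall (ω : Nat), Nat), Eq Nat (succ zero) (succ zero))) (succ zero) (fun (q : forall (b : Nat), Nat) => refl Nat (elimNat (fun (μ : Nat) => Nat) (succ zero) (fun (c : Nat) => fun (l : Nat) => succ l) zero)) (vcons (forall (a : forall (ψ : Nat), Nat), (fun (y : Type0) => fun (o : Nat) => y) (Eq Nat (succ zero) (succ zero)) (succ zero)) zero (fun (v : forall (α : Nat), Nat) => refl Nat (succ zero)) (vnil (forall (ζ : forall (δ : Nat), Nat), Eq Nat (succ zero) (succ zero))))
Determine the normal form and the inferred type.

normal form:
  vcons (forall (ν : forall (n : Nat), Nat), Eq Nat (succ zero) (succ zero)) (succ zero) (fun (ω : forall (q : Nat), Nat) => refl Nat (succ zero)) (vcons (forall (b : forall (μ : Nat), Nat), Eq Nat (succ zero) (succ zero)) zero (fun (c : forall (l : Nat), Nat) => refl Nat (succ zero)) (vnil (forall (a : forall (ψ : Nat), Nat), Eq Nat (succ zero) (succ zero))))
type:
  Vec (forall (ν : forall (n : Nat), Nat), Eq Nat (succ zero) (succ zero)) (succ (succ zero))


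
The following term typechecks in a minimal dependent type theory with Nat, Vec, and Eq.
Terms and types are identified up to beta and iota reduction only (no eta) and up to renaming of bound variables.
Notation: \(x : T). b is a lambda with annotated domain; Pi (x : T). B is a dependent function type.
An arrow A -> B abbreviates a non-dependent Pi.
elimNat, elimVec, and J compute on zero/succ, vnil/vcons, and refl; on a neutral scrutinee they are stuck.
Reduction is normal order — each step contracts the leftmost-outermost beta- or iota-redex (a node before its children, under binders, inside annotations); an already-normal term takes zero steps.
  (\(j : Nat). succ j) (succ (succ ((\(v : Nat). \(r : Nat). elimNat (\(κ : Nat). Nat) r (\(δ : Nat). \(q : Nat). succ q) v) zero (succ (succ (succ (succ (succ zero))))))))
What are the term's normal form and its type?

reduced normal form:
  succ (succ (succ (succ (succ (succ (succ (succ zero)))))))
the term's type:
  Nat
observation: the first redex contracted is a beta-redex; the normal form is reached in 4 normal-order steps.


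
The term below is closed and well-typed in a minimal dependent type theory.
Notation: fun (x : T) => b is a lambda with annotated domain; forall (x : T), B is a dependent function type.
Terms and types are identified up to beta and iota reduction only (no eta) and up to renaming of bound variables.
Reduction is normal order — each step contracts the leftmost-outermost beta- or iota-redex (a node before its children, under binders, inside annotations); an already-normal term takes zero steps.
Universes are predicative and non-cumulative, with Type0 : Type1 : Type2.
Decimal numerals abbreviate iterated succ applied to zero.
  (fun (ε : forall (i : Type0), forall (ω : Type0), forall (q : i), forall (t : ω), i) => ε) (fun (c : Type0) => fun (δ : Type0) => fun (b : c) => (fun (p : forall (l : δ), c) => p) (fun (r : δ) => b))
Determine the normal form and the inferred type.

normal form:
  fun (ε : Type0) => fun (i : Type0) => fun (ω : ε) => fun (q : i) => ω
the term's type:
  forall (ε : Type0), forall (i : Type0), forall (ω : ε), forall (q : i), ε
observation: 2 normal-order steps normalize the term, beginning with a beta-redex.


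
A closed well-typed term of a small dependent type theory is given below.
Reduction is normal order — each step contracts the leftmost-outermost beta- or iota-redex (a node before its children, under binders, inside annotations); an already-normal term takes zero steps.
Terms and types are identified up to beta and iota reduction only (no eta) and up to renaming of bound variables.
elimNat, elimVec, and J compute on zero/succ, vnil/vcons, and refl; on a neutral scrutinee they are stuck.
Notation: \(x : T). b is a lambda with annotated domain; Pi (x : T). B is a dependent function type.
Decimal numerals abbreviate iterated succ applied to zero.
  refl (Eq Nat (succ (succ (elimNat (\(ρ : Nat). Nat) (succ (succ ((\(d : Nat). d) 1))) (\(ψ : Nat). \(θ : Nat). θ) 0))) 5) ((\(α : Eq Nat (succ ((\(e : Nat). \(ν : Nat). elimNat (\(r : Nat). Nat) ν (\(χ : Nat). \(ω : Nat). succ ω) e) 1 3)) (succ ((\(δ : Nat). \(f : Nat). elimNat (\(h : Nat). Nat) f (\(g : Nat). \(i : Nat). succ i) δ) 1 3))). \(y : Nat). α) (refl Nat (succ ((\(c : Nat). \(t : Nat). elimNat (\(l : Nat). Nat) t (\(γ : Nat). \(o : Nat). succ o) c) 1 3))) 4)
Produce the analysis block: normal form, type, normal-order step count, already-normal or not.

resulting normal form:
  refl (Eq Nat 5 5) (refl Nat 5)
the term's type:
  Eq (Eq Nat 5 5) (refl Nat 5) (refl Nat 5)
reduction steps (normal order): 10
started in normal form: no
first contracted redex: an elimNat iota-redex


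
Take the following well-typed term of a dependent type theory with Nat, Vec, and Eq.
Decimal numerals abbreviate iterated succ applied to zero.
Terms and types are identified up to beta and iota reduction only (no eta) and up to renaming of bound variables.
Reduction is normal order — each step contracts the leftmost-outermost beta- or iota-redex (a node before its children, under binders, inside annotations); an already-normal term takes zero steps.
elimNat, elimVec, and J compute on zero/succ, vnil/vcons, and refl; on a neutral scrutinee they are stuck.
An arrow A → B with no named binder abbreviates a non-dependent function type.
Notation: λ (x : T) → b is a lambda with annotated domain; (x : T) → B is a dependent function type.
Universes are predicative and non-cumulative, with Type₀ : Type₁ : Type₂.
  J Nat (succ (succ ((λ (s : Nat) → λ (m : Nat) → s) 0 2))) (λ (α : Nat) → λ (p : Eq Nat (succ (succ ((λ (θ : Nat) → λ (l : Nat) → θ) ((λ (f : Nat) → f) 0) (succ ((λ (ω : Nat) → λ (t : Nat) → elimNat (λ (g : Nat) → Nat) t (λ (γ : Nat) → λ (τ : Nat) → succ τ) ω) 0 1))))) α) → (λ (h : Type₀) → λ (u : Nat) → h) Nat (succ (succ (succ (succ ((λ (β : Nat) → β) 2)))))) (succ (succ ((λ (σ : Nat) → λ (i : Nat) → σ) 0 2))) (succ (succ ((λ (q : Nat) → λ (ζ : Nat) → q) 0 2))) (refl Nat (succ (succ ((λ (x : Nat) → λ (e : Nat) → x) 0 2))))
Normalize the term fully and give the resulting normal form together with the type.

normal form:
  2
the term's type:
  Nat


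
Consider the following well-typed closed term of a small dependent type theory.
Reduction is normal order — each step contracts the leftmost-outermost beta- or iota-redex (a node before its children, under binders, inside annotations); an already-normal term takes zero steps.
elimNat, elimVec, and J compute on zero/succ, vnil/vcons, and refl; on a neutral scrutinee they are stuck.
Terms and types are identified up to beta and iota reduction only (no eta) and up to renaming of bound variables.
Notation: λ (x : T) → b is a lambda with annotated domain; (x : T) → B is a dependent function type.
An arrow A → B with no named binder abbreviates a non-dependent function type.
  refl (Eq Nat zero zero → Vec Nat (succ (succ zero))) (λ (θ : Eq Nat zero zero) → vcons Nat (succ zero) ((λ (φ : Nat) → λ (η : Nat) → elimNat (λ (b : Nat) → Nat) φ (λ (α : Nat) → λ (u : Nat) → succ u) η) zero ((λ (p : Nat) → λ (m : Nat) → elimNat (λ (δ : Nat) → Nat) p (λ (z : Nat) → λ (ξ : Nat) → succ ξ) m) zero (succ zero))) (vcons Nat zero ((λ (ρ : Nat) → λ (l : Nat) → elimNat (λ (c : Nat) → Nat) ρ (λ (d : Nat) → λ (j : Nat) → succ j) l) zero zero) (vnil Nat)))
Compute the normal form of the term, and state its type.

reduced normal form:
  refl (Eq Nat zero zero → Vec Nat (succ (succ zero))) (λ (θ : Eq Nat zero zero) → vcons Nat (succ zero) (succ zero) (vcons Nat zero zero (vnil Nat)))
type:
  Eq (Eq Nat zero zero → Vec Nat (succ (succ zero))) (λ (θ : Eq Nat zero zero) → vcons Nat (succ zero) (succ zero) (vcons Nat zero zero (vnil Nat))) (λ (φ : Eq Nat zero zero) → vcons Nat (succ zero) (succ zero) (vcons Nat zero zero (vnil Nat)))
observation: contracting a beta-redex first, the term normalizes in 15 steps.


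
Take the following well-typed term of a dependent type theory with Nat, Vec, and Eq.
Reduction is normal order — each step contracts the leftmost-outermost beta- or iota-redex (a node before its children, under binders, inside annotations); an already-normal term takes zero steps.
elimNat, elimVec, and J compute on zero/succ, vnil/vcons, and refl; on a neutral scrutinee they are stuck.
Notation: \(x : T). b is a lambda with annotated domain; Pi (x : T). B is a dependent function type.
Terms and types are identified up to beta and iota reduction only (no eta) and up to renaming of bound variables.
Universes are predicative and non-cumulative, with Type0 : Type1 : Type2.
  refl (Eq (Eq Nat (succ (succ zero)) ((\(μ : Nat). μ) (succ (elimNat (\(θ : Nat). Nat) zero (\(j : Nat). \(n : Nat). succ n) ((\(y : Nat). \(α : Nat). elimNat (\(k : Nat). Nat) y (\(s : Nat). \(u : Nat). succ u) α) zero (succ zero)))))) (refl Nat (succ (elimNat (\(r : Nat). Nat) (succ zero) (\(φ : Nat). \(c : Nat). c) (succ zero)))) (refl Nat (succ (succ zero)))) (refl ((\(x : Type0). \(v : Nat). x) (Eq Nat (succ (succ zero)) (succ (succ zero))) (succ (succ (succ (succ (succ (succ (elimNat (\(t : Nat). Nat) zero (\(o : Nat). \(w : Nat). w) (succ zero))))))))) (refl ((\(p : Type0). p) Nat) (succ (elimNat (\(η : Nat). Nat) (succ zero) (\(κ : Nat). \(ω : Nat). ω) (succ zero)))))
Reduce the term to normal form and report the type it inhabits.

resulting normal form:
  refl (Eq (Eq Nat (succ (succ zero)) (succ (succ zero))) (refl Nat (succ (succ zero))) (refl Nat (succ (succ zero)))) (refl (Eq Nat (succ (succ zero)) (succ (succ zero))) (refl Nat (succ (succ zero))))
inferred type:
  Eq (Eq (Eq Nat (succ (succ zero)) (succ (succ zero))) (refl Nat (succ (succ zero))) (refl Nat (succ (succ zero)))) (refl (Eq Nat (succ (succ zero)) (succ (succ zero))) (refl Nat (succ (succ zero)))) (refl (Eq Nat (succ (succ zero)) (succ (succ zero))) (refl Nat (succ (succ zero))))


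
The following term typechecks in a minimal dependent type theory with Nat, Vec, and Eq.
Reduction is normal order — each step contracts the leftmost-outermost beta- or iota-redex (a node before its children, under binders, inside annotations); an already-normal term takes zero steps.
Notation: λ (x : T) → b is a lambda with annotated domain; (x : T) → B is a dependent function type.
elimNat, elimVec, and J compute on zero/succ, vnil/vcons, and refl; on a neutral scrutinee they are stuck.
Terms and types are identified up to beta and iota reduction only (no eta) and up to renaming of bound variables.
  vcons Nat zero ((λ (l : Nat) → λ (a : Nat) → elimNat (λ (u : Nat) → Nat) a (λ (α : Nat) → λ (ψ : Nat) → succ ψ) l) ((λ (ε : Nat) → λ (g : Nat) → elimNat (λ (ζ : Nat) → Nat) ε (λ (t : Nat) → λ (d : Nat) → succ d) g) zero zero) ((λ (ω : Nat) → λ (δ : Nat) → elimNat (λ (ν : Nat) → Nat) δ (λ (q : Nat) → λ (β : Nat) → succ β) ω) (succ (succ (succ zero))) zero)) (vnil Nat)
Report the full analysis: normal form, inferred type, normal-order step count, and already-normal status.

normal form:
  vcons Nat zero (succ (succ (succ zero))) (vnil Nat)
type:
  Vec Nat (succ zero)
reduction steps (normal order): 18
term was already normal: no
first contracted redex: a beta-redex


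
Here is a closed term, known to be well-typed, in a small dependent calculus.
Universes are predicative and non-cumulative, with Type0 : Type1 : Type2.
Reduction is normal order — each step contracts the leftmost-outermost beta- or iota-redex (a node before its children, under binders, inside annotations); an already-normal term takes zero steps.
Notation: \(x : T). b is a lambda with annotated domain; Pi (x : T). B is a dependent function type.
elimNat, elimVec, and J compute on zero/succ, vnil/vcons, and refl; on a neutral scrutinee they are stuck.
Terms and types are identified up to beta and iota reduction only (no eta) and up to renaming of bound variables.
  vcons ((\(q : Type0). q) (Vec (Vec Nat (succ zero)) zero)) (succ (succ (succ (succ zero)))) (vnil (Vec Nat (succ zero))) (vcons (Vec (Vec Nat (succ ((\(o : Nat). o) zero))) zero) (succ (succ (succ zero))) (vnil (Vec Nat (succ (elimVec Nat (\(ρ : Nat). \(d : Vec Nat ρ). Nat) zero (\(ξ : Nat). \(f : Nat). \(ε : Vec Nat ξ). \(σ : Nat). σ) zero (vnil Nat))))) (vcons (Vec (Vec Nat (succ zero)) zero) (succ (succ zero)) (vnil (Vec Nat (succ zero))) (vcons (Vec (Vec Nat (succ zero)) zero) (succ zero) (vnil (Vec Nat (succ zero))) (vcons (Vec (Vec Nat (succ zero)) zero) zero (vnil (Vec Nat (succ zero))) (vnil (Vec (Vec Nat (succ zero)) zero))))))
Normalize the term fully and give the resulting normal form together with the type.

reduced normal form:
  vcons (Vec (Vec Nat (succ zero)) zero) (succ (succ (succ (succ zero)))) (vnil (Vec Nat (succ zero))) (vcons (Vec (Vec Nat (succ zero)) zero) (succ (succ (succ zero))) (vnil (Vec Nat (succ zero))) (vcons (Vec (Vec Nat (succ zero)) zero) (succ (succ zero)) (vnil (Vec Nat (succ zero))) (vcons (Vec (Vec Nat (succ zero)) zero) (succ zero) (vnil (Vec Nat (succ zero))) (vcons (Vec (Vec Nat (succ zero)) zero) zero (vnil (Vec Nat (succ zero))) (vnil (Vec (Vec Nat (succ zero)) zero))))))
inferred type:
  Vec (Vec (Vec Nat (succ zero)) zero) (succ (succ (succ (succ (succ zero)))))


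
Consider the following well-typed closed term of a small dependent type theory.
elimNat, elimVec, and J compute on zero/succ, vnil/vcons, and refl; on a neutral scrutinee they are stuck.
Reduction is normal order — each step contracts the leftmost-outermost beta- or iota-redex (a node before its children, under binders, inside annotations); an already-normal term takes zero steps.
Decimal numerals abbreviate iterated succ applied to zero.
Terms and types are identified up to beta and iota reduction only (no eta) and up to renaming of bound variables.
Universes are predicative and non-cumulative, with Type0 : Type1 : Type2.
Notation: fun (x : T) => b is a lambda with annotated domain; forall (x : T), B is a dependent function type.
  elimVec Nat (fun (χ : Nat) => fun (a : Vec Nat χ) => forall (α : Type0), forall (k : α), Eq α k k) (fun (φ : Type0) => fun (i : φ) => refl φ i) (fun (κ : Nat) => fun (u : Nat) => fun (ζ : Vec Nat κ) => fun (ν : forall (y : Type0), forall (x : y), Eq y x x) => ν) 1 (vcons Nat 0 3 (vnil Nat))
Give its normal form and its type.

normal form:
  fun (χ : Type0) => fun (a : χ) => refl χ a
type:
  forall (χ : Type0), forall (a : χ), Eq χ a a
observation: normalization takes exactly 6 steps under the normal-order strategy.


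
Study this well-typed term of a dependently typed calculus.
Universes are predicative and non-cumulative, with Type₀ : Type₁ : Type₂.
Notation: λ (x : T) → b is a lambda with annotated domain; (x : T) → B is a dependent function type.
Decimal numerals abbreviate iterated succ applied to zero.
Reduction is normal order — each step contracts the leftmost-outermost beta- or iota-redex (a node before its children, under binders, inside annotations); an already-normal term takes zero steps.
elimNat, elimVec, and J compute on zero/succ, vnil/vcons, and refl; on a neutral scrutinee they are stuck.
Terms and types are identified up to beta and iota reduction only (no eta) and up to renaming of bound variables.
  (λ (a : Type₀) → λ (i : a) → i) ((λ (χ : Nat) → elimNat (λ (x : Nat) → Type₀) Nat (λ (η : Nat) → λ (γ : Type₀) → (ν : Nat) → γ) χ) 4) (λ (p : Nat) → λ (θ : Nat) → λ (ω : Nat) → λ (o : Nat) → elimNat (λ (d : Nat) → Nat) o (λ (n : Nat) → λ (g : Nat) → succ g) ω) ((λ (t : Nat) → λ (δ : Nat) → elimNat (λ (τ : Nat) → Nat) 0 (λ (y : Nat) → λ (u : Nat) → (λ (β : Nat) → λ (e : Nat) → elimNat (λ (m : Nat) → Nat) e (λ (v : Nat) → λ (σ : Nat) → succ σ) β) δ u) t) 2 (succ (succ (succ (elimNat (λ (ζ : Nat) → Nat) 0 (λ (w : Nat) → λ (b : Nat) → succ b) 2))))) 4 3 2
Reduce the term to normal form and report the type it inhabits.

normal form:
  5
inferred type:
  Nat
observation: the term reaches its normal form after 16 normal-order steps.


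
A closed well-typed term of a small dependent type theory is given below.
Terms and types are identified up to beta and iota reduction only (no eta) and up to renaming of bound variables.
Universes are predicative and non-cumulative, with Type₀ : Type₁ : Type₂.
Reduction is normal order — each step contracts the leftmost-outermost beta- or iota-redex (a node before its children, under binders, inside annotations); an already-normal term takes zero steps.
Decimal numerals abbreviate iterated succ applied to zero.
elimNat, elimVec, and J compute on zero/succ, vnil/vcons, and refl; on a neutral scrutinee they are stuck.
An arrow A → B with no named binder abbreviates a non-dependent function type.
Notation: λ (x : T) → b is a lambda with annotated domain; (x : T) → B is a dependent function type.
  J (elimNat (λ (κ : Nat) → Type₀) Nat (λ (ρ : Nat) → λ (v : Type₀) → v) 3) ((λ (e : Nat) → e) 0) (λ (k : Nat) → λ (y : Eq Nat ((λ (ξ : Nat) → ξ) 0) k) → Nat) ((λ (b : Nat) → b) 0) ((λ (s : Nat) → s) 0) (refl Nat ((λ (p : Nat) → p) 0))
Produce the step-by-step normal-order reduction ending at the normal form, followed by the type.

normal-order reduction sequence:
  J (elimNat (λ (κ : Nat) → Type₀) Nat (λ (ρ : Nat) → λ (v : Type₀) → v) 3) ((λ (e : Nat) → e) 0) (λ (k : Nat) → λ (y : Eq Nat ((λ (ξ : Nat) → ξ) 0) k) → Nat) ((λ (b : Nat) → b) 0) ((λ (s : Nat) → s) 0) (refl Nat ((λ (p : Nat) → p) 0))
  ~> (λ (κ : Nat) → κ) 0
  ~> 0
type:
  Nat
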